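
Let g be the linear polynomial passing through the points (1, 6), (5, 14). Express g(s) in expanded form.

g(s) = 2s + 4

Write g(s) = as + b. Substituting each data point gives a linear system:
  a + b = 6
  5a + b = 14
Solving the system yields a = 2, b = 4.
So g(s) = 2s + 4.
Check: g(5) = 14. ✓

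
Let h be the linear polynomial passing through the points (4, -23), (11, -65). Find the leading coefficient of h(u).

-6

Write h(u) = au + b. Substituting each data point gives a linear system:
  4a + b = -23
  11a + b = -65
Solving the system yields a = -6, b = 1.
So h(u) = -6u + 1.
The leading coefficient is -6.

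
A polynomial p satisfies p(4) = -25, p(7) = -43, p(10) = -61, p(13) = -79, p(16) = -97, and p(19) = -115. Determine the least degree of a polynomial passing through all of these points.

Forward differences of the values at u = 4, 7, 10, 13, 16, 19:
  p  : -25  -43  -61  -79  -97  -115
  Δ  : -18  -18  -18  -18  -18
  Δ^2: 0  0  0  0
  Δ^3: 0  0  0
  Δ^4: 0  0
  Δ^5: 0
The first differences are constant (-18) and nonzero, while all higher differences vanish, so the minimal degree is 1.

1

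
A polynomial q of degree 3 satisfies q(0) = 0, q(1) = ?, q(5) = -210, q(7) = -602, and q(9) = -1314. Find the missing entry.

The 4 known points determine the degree-3 polynomial uniquely.
Write q(x) = ax^3 + bx^2 + cx + d. Substituting each data point gives a linear system:
  d = 0
  125a + 25b + 5c + d = -210
  343a + 49b + 7c + d = -602
  729a + 81b + 9c + d = -1314
Solving the system yields a = -2, b = 2, c = -2, d = 0.
So q(x) = -2x³ + 2x² - 2x.
Then q(1) = -2.

-2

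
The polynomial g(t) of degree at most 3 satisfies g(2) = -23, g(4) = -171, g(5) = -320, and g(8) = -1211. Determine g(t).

Write g(t) = at^3 + bt^2 + ct + d. Substituting each data point gives a linear system:
  8a + 4b + 2c + d = -23
  64a + 16b + 4c + d = -171
  125a + 25b + 5c + d = -320
  512a + 64b + 8c + d = -1211
Solving the system yields a = -2, b = -3, c = 0, d = 5.
So g(t) = -2t³ - 3t² + 5.
Check: g(2) = -23. ✓

g(t) = -2t^3 - 3t^2 + 5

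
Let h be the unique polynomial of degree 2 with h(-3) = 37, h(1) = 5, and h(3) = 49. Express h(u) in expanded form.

Using the Lagrange interpolation formula with nodes -3, 1, 3:
  L_0(u) = (u - 1)(u - 3) / 24
  L_1(u) = (u + 3)(u - 3) / -8
  L_2(u) = (u + 3)(u - 1) / 12
Then h(u) = 37·L_0(u) + 5·L_1(u) + 49·L_2(u).
Expanding and collecting terms gives h(u) = 5u² + 2u - 2.
Check: h(3) = 49. ✓

h(u) = 5u^2 + 2u - 2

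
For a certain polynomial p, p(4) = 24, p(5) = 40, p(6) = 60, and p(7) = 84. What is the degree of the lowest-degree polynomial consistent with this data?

Forward differences of the values at t = 4, 5, 6, 7:
  p  : 24  40  60  84
  Δ  : 16  20  24
  Δ^2: 4  4
  Δ^3: 0
The second differences are constant (4) and nonzero, while all higher differences vanish, so the minimal degree is 2.

2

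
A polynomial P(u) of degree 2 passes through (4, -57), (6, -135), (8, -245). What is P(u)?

P(u) = -4u^2 + u + 3

Write P(u) = au^2 + bu + c. Substituting each data point gives a linear system:
  16a + 4b + c = -57
  36a + 6b + c = -135
  64a + 8b + c = -245
Solving the system yields a = -4, b = 1, c = 3.
So P(u) = -4u² + u + 3.
Check: P(8) = -245. ✓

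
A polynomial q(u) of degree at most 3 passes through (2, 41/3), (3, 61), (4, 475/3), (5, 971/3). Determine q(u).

Write q(u) = au^3 + bu^2 + cu + d. Substituting each data point gives a linear system:
  8a + 4b + 2c + d = 41/3
  27a + 9b + 3c + d = 61
  64a + 16b + 4c + d = 475/3
  125a + 25b + 5c + d = 971/3
Solving the system yields a = 3, b = -2, c = 1/3, d = -3.
So q(u) = 3u^3 - 2u^2 + (1/3)u - 3.
Check: q(4) = 475/3. ✓

q(u) = 3u^3 - 2u^2 + (1/3)u - 3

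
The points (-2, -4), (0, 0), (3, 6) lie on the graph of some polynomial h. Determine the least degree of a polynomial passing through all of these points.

Divided differences on the nodes -2, 0, 3:
  order 0: -4  0  6
  order 1: 2  2
  order 2: 0
The order-1 divided differences are all 2 (nonzero) and every higher order vanishes, so the data lies on a polynomial of degree exactly 1.

1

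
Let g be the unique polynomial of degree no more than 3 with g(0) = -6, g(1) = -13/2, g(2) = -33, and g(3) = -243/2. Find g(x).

g(x) = -6x^3 + 5x^2 + (1/2)x - 6

Using the Lagrange interpolation formula with nodes 0, 1, 2, 3:
  L_0(x) = (x - 1)(x - 2)(x - 3) / -6
  L_1(x) = x(x - 2)(x - 3) / 2
  L_2(x) = x(x - 1)(x - 3) / -2
  L_3(x) = x(x - 1)(x - 2) / 6
Then g(x) = -6·L_0(x) - 13/2·L_1(x) - 33·L_2(x) - 243/2·L_3(x).
Expanding and collecting terms gives g(x) = -6x^3 + 5x^2 + (1/2)x - 6.
Check: g(1) = -13/2. ✓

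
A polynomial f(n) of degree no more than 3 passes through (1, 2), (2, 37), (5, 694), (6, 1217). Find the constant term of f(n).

-1

Write f(n) = an^3 + bn^2 + cn + d. Substituting each data point gives a linear system:
  a + b + c + d = 2
  8a + 4b + 2c + d = 37
  125a + 25b + 5c + d = 694
  216a + 36b + 6c + d = 1217
Solving the system yields a = 6, b = -2, c = -1, d = -1.
So f(n) = 6n^3 - 2n^2 - n - 1.
The constant term is -1.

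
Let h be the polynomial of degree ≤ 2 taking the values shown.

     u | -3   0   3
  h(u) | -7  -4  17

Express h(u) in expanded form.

Write h(u) = au^2 + bu + c. Substituting each data point gives a linear system:
  9a - 3b + c = -7
  c = -4
  9a + 3b + c = 17
Solving the system yields a = 1, b = 4, c = -4.
So h(u) = u² + 4u - 4.
Check: h(0) = -4. ✓

h(u) = u^2 + 4u - 4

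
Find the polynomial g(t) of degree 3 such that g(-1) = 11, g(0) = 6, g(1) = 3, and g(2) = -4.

Write g(t) = at^3 + bt^2 + ct + d. Substituting each data point gives a linear system:
  -a + b - c + d = 11
  d = 6
  a + b + c + d = 3
  8a + 4b + 2c + d = -4
Solving the system yields a = -1, b = 1, c = -3, d = 6.
So g(t) = -t³ + t² - 3t + 6.
Check: g(0) = 6. ✓

g(t) = -t^3 + t^2 - 3t + 6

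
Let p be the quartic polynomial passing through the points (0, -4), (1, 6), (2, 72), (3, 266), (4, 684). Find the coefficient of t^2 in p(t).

3

Write p(t) = at^4 + bt^3 + ct^2 + dt + e. Substituting each data point gives a linear system:
  e = -4
  a + b + c + d + e = 6
  16a + 8b + 4c + 2d + e = 72
  81a + 27b + 9c + 3d + e = 266
  256a + 64b + 16c + 4d + e = 684
Solving the system yields a = 1, b = 6, c = 3, d = 0, e = -4.
So p(t) = t⁴ + 6t³ + 3t² - 4.
The coefficient of t^2 is 3.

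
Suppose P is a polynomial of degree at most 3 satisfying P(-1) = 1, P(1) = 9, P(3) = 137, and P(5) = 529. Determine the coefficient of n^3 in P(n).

3

Write P(n) = an^3 + bn^2 + cn + d. Substituting each data point gives a linear system:
  -a + b - c + d = 1
  a + b + c + d = 9
  27a + 9b + 3c + d = 137
  125a + 25b + 5c + d = 529
Solving the system yields a = 3, b = 6, c = 1, d = -1.
So P(n) = 3n³ + 6n² + n - 1.
The leading coefficient is 3.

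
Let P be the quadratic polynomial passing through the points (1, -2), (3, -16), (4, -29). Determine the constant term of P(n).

Write P(n) = an^2 + bn + c. Substituting each data point gives a linear system:
  a + b + c = -2
  9a + 3b + c = -16
  16a + 4b + c = -29
Solving the system yields a = -2, b = 1, c = -1.
So P(n) = -2n^2 + n - 1.
The constant term is -1.

-1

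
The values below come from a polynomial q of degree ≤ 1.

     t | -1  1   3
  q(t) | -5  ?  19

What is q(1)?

On equispaced nodes a degree-1 polynomial has vanishing second forward difference, so
  q(-1) - 2·q(1) + q(3) = 0.
Substituting the known values and solving for q(1):
  -2·q(1) = -14
  q(1) = 7.

7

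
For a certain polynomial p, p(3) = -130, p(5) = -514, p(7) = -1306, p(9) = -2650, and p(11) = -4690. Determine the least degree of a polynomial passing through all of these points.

Forward differences of the values at t = 3, 5, 7, 9, 11:
  p  : -130  -514  -1306  -2650  -4690
  Δ  : -384  -792  -1344  -2040
  Δ^2: -408  -552  -696
  Δ^3: -144  -144
  Δ^4: 0
The third differences are constant (-144) and nonzero, while all higher differences vanish, so the minimal degree is 3.

3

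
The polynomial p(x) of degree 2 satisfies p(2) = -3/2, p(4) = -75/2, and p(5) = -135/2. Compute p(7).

Write p(x) = ax^2 + bx + c. Substituting each data point gives a linear system:
  4a + 2b + c = -3/2
  16a + 4b + c = -75/2
  25a + 5b + c = -135/2
Solving the system yields a = -4, b = 6, c = 5/2.
So p(x) = -4x^2 + 6x + 5/2.
Then p(7) = -303/2.

-303/2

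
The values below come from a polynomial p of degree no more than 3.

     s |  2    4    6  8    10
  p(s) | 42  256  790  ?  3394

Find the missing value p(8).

The 4 known points determine the degree-3 polynomial uniquely.
Write p(s) = as^3 + bs^2 + cs + d. Substituting each data point gives a linear system:
  8a + 4b + 2c + d = 42
  64a + 16b + 4c + d = 256
  216a + 36b + 6c + d = 790
  1000a + 100b + 10c + d = 3394
Solving the system yields a = 3, b = 4, c = -1, d = 4.
So p(s) = 3s^3 + 4s^2 - s + 4.
Then p(8) = 1788.

1788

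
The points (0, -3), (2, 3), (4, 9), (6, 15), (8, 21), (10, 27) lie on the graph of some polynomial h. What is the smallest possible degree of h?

1

Forward differences of the values at x = 0, 2, 4, 6, 8, 10:
  h  : -3  3  9  15  21  27
  Δ  : 6  6  6  6  6
  Δ^2: 0  0  0  0
  Δ^3: 0  0  0
  Δ^4: 0  0
  Δ^5: 0
The first differences are constant (6) and nonzero, while all higher differences vanish, so the minimal degree is 1.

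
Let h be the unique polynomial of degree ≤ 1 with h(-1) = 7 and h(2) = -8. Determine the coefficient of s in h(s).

-5

Write h(s) = as + b. Substituting each data point gives a linear system:
  -a + b = 7
  2a + b = -8
Solving the system yields a = -5, b = 2.
So h(s) = -5s + 2.
The leading coefficient is -5.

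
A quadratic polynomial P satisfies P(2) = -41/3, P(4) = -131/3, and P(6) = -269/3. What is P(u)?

P(u) = -2u^2 - 3u + 1/3

Write P(u) = au^2 + bu + c. Substituting each data point gives a linear system:
  4a + 2b + c = -41/3
  16a + 4b + c = -131/3
  36a + 6b + c = -269/3
Solving the system yields a = -2, b = -3, c = 1/3.
So P(u) = -2u^2 - 3u + 1/3.
Check: P(4) = -131/3. ✓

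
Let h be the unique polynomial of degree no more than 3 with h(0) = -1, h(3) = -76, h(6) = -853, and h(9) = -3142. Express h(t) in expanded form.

h(t) = -5t^3 + 6t^2 + 2t - 1

Using the Lagrange interpolation formula with nodes 0, 3, 6, 9:
  L_0(t) = (t - 3)(t - 6)(t - 9) / -162
  L_1(t) = t(t - 6)(t - 9) / 54
  L_2(t) = t(t - 3)(t - 9) / -54
  L_3(t) = t(t - 3)(t - 6) / 162
Then h(t) = -1·L_0(t) - 76·L_1(t) - 853·L_2(t) - 3142·L_3(t).
Expanding and collecting terms gives h(t) = -5t³ + 6t² + 2t - 1.
Check: h(9) = -3142. ✓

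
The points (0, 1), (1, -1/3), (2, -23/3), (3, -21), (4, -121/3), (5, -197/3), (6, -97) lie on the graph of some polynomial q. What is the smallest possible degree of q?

2

Forward differences of the values at n = 0, 1, 2, 3, 4, 5, 6:
  q  : 1  -1/3  -23/3  -21  -121/3  -197/3  -97
  Δ  : -4/3  -22/3  -40/3  -58/3  -76/3  -94/3
  Δ^2: -6  -6  -6  -6  -6
  Δ^3: 0  0  0  0
  Δ^4: 0  0  0
  Δ^5: 0  0
  Δ^6: 0
The second differences are constant (-6) and nonzero, while all higher differences vanish, so the minimal degree is 2.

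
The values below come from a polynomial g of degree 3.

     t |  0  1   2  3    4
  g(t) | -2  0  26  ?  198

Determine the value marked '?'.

The 4 known points determine the degree-3 polynomial uniquely.
Write g(t) = at^3 + bt^2 + ct + d. Substituting each data point gives a linear system:
  d = -2
  a + b + c + d = 0
  8a + 4b + 2c + d = 26
  64a + 16b + 4c + d = 198
Solving the system yields a = 2, b = 6, c = -6, d = -2.
So g(t) = 2t^3 + 6t^2 - 6t - 2.
Then g(3) = 88.

88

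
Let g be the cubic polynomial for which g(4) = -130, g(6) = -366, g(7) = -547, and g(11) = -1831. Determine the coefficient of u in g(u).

-2

Write g(u) = au^3 + bu^2 + cu + d. Substituting each data point gives a linear system:
  64a + 16b + 4c + d = -130
  216a + 36b + 6c + d = -366
  343a + 49b + 7c + d = -547
  1331a + 121b + 11c + d = -1831
Solving the system yields a = -1, b = -4, c = -2, d = 6.
So g(u) = -u^3 - 4u^2 - 2u + 6.
The coefficient of u is -2.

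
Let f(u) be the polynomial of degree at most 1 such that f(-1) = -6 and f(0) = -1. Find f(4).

19

Using the Lagrange interpolation formula with nodes -1, 0:
  L_0(u) = u / -1
  L_1(u) = (u + 1) / 1
Then f(u) = -6·L_0(u) - 1·L_1(u).
Expanding and collecting terms gives f(u) = 5u - 1.
Evaluating at u = 4: f(4) = 19.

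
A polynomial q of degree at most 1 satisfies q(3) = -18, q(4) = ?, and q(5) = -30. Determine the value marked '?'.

On equispaced nodes a degree-1 polynomial has vanishing second forward difference, so
  q(3) - 2·q(4) + q(5) = 0.
Substituting the known values and solving for q(4):
  -2·q(4) = 48
  q(4) = -24.

-24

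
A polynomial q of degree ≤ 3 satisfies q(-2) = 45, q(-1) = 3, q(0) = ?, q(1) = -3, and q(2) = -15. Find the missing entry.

On equispaced nodes a degree-3 polynomial has vanishing fourth forward difference, so
  q(-2) - 4·q(-1) + 6·q(0) - 4·q(1) + q(2) = 0.
Substituting the known values and solving for q(0):
  6·q(0) = -30
  q(0) = -5.

-5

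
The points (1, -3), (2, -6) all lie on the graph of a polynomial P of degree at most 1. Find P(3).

-9

Write P(x) = ax + b. Substituting each data point gives a linear system:
  a + b = -3
  2a + b = -6
Solving the system yields a = -3, b = 0.
So P(x) = -3x.
Then P(3) = -9.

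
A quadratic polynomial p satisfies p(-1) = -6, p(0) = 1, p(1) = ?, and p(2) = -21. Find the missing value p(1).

The 3 known points determine the degree-2 polynomial uniquely.
Write p(u) = au^2 + bu + c. Substituting each data point gives a linear system:
  a - b + c = -6
  c = 1
  4a + 2b + c = -21
Solving the system yields a = -6, b = 1, c = 1.
So p(u) = -6u² + u + 1.
Then p(1) = -4.

-4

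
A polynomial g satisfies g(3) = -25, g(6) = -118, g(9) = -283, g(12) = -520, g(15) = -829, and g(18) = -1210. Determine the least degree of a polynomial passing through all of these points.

Forward differences of the values at u = 3, 6, 9, 12, 15, 18:
  g  : -25  -118  -283  -520  -829  -1210
  Δ  : -93  -165  -237  -309  -381
  Δ^2: -72  -72  -72  -72
  Δ^3: 0  0  0
  Δ^4: 0  0
  Δ^5: 0
The second differences are constant (-72) and nonzero, while all higher differences vanish, so the minimal degree is 2.

2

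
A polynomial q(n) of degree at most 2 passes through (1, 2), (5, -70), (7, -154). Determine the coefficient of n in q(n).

6

Write q(n) = an^2 + bn + c. Substituting each data point gives a linear system:
  a + b + c = 2
  25a + 5b + c = -70
  49a + 7b + c = -154
Solving the system yields a = -4, b = 6, c = 0.
So q(n) = -4n² + 6n.
The coefficient of n is 6.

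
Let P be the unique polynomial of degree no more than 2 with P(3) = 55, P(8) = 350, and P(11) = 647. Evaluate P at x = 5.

143

Write P(x) = ax^2 + bx + c. Substituting each data point gives a linear system:
  9a + 3b + c = 55
  64a + 8b + c = 350
  121a + 11b + c = 647
Solving the system yields a = 5, b = 4, c = -2.
So P(x) = 5x^2 + 4x - 2.
Then P(5) = 143.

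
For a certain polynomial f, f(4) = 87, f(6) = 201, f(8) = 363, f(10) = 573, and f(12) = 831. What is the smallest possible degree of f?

2

Forward differences of the values at s = 4, 6, 8, 10, 12:
  f  : 87  201  363  573  831
  Δ  : 114  162  210  258
  Δ^2: 48  48  48
  Δ^3: 0  0
  Δ^4: 0
The second differences are constant (48) and nonzero, while all higher differences vanish, so the minimal degree is 2.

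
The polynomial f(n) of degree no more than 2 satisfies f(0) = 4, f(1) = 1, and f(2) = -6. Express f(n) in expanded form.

f(n) = -2n^2 - n + 4

Write f(n) = an^2 + bn + c. Substituting each data point gives a linear system:
  c = 4
  a + b + c = 1
  4a + 2b + c = -6
Solving the system yields a = -2, b = -1, c = 4.
So f(n) = -2n^2 - n + 4.
Check: f(1) = 1. ✓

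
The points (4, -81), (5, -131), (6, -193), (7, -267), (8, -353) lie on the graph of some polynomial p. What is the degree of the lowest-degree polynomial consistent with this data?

Forward differences of the values at s = 4, 5, 6, 7, 8:
  p  : -81  -131  -193  -267  -353
  Δ  : -50  -62  -74  -86
  Δ^2: -12  -12  -12
  Δ^3: 0  0
  Δ^4: 0
The second differences are constant (-12) and nonzero, while all higher differences vanish, so the minimal degree is 2.

2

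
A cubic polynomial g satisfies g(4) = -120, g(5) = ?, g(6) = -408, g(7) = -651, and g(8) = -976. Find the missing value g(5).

On equispaced nodes a degree-3 polynomial has vanishing fourth forward difference, so
  g(4) - 4·g(5) + 6·g(6) - 4·g(7) + g(8) = 0.
Substituting the known values and solving for g(5):
  -4·g(5) = 940
  g(5) = -235.

-235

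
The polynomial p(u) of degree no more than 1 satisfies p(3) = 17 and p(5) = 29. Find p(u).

p(u) = 6u - 1

Using the Lagrange interpolation formula with nodes 3, 5:
  L_0(u) = (u - 5) / -2
  L_1(u) = (u - 3) / 2
Then p(u) = 17·L_0(u) + 29·L_1(u).
Expanding and collecting terms gives p(u) = 6u - 1.
Check: p(5) = 29. ✓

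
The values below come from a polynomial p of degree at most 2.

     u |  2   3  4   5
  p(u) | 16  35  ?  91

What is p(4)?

On equispaced nodes a degree-2 polynomial has vanishing third forward difference, so
  - p(2) + 3·p(3) - 3·p(4) + p(5) = 0.
Substituting the known values and solving for p(4):
  -3·p(4) = -180
  p(4) = 60.

60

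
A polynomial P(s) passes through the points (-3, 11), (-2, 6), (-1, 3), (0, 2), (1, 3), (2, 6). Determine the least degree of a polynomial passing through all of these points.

2

Forward differences of the values at s = -3, -2, -1, 0, 1, 2:
  P  : 11  6  3  2  3  6
  Δ  : -5  -3  -1  1  3
  Δ^2: 2  2  2  2
  Δ^3: 0  0  0
  Δ^4: 0  0
  Δ^5: 0
The second differences are constant (2) and nonzero, while all higher differences vanish, so the minimal degree is 2.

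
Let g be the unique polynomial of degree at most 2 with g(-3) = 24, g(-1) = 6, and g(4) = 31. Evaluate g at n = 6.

69

Write g(n) = an^2 + bn + c. Substituting each data point gives a linear system:
  9a - 3b + c = 24
  a - b + c = 6
  16a + 4b + c = 31
Solving the system yields a = 2, b = -1, c = 3.
So g(n) = 2n^2 - n + 3.
Then g(6) = 69.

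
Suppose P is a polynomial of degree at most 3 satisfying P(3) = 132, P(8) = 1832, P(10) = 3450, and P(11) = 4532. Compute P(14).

Write P(u) = au^3 + bu^2 + cu + d. Substituting each data point gives a linear system:
  27a + 9b + 3c + d = 132
  512a + 64b + 8c + d = 1832
  1000a + 100b + 10c + d = 3450
  1331a + 121b + 11c + d = 4532
Solving the system yields a = 3, b = 4, c = 5, d = 0.
So P(u) = 3u^3 + 4u^2 + 5u.
Then P(14) = 9086.

9086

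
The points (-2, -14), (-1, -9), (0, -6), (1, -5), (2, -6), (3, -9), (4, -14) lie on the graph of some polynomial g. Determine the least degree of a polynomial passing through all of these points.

Forward differences of the values at x = -2, -1, 0, 1, 2, 3, 4:
  g  : -14  -9  -6  -5  -6  -9  -14
  Δ  : 5  3  1  -1  -3  -5
  Δ^2: -2  -2  -2  -2  -2
  Δ^3: 0  0  0  0
  Δ^4: 0  0  0
  Δ^5: 0  0
  Δ^6: 0
The second differences are constant (-2) and nonzero, while all higher differences vanish, so the minimal degree is 2.

2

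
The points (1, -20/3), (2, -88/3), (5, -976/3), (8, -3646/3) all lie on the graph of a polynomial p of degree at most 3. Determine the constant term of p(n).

-2

Write p(n) = an^3 + bn^2 + cn + d. Substituting each data point gives a linear system:
  a + b + c + d = -20/3
  8a + 4b + 2c + d = -88/3
  125a + 25b + 5c + d = -976/3
  512a + 64b + 8c + d = -3646/3
Solving the system yields a = -2, b = -3, c = 1/3, d = -2.
So p(n) = -2n^3 - 3n^2 + (1/3)n - 2.
The constant term is -2.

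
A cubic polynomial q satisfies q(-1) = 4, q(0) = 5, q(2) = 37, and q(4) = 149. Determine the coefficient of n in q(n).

4

Write q(n) = an^3 + bn^2 + cn + d. Substituting each data point gives a linear system:
  -a + b - c + d = 4
  d = 5
  8a + 4b + 2c + d = 37
  64a + 16b + 4c + d = 149
Solving the system yields a = 1, b = 4, c = 4, d = 5.
So q(n) = n^3 + 4n^2 + 4n + 5.
The coefficient of n is 4.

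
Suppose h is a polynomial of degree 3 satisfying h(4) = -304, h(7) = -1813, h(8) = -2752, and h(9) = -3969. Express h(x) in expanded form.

Write h(x) = ax^3 + bx^2 + cx + d. Substituting each data point gives a linear system:
  64a + 16b + 4c + d = -304
  343a + 49b + 7c + d = -1813
  512a + 64b + 8c + d = -2752
  729a + 81b + 9c + d = -3969
Solving the system yields a = -6, b = 5, c = 0, d = 0.
So h(x) = -6x³ + 5x².
Check: h(7) = -1813. ✓

h(x) = -6x^3 + 5x^2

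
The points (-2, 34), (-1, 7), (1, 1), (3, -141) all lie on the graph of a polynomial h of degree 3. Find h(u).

Write h(u) = au^3 + bu^2 + cu + d. Substituting each data point gives a linear system:
  -8a + 4b - 2c + d = 34
  -a + b - c + d = 7
  a + b + c + d = 1
  27a + 9b + 3c + d = -141
Solving the system yields a = -5, b = -2, c = 2, d = 6.
So h(u) = -5u^3 - 2u^2 + 2u + 6.
Check: h(1) = 1. ✓

h(u) = -5u^3 - 2u^2 + 2u + 6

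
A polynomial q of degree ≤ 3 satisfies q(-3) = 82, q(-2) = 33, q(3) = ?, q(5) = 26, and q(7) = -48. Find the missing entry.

The 4 known points determine the degree-3 polynomial uniquely.
Write q(t) = at^3 + bt^2 + ct + d. Substituting each data point gives a linear system:
  -27a + 9b - 3c + d = 82
  -8a + 4b - 2c + d = 33
  125a + 25b + 5c + d = 26
  343a + 49b + 7c + d = -48
Solving the system yields a = -1, b = 6, c = 0, d = 1.
So q(t) = -t^3 + 6t^2 + 1.
Then q(3) = 28.

28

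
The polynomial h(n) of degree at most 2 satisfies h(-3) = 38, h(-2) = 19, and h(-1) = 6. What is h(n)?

Using the Lagrange interpolation formula with nodes -3, -2, -1:
  L_0(n) = (n + 2)(n + 1) / 2
  L_1(n) = (n + 3)(n + 1) / -1
  L_2(n) = (n + 3)(n + 2) / 2
Then h(n) = 38·L_0(n) + 19·L_1(n) + 6·L_2(n).
Expanding and collecting terms gives h(n) = 3n^2 - 4n - 1.
Check: h(-3) = 38. ✓

h(n) = 3n^2 - 4n - 1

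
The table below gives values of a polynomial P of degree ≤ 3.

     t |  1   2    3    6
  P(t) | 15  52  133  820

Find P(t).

Using the Lagrange interpolation formula with nodes 1, 2, 3, 6:
  L_0(t) = (t - 2)(t - 3)(t - 6) / -10
  L_1(t) = (t - 1)(t - 3)(t - 6) / 4
  L_2(t) = (t - 1)(t - 2)(t - 6) / -6
  L_3(t) = (t - 1)(t - 2)(t - 3) / 60
Then P(t) = 15·L_0(t) + 52·L_1(t) + 133·L_2(t) + 820·L_3(t).
Expanding and collecting terms gives P(t) = 3t^3 + 4t^2 + 4t + 4.
Check: P(2) = 52. ✓

P(t) = 3t^3 + 4t^2 + 4t + 4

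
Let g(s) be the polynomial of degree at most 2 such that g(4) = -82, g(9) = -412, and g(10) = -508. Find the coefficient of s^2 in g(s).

-5

Write g(s) = as^2 + bs + c. Substituting each data point gives a linear system:
  16a + 4b + c = -82
  81a + 9b + c = -412
  100a + 10b + c = -508
Solving the system yields a = -5, b = -1, c = 2.
So g(s) = -5s^2 - s + 2.
The leading coefficient is -5.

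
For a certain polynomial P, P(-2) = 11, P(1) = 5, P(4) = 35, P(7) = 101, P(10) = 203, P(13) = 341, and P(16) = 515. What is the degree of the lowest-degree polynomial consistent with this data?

2

Forward differences of the values at u = -2, 1, 4, 7, 10, 13, 16:
  P  : 11  5  35  101  203  341  515
  Δ  : -6  30  66  102  138  174
  Δ^2: 36  36  36  36  36
  Δ^3: 0  0  0  0
  Δ^4: 0  0  0
  Δ^5: 0  0
  Δ^6: 0
The second differences are constant (36) and nonzero, while all higher differences vanish, so the minimal degree is 2.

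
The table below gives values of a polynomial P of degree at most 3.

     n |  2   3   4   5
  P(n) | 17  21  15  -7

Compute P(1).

9

Write P(n) = an^3 + bn^2 + cn + d. Substituting each data point gives a linear system:
  8a + 4b + 2c + d = 17
  27a + 9b + 3c + d = 21
  64a + 16b + 4c + d = 15
  125a + 25b + 5c + d = -7
Solving the system yields a = -1, b = 4, c = 3, d = 3.
So P(n) = -n^3 + 4n^2 + 3n + 3.
Then P(1) = 9.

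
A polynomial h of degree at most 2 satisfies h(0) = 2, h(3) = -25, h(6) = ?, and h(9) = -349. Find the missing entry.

The 3 known points determine the degree-2 polynomial uniquely.
Write h(s) = as^2 + bs + c. Substituting each data point gives a linear system:
  c = 2
  9a + 3b + c = -25
  81a + 9b + c = -349
Solving the system yields a = -5, b = 6, c = 2.
So h(s) = -5s^2 + 6s + 2.
Then h(6) = -142.

-142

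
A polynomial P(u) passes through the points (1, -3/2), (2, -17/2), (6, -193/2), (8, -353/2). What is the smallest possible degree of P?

2

Divided differences on the nodes 1, 2, 6, 8:
  order 0: -3/2  -17/2  -193/2  -353/2
  order 1: -7  -22  -40
  order 2: -3  -3
  order 3: 0
The order-2 divided differences are all -3 (nonzero) and every higher order vanishes, so the data lies on a polynomial of degree exactly 2.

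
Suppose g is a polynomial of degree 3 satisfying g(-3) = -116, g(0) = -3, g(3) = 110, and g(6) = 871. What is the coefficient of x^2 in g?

0

Write g(x) = ax^3 + bx^2 + cx + d. Substituting each data point gives a linear system:
  -27a + 9b - 3c + d = -116
  d = -3
  27a + 9b + 3c + d = 110
  216a + 36b + 6c + d = 871
Solving the system yields a = 4, b = 0, c = 5/3, d = -3.
So g(x) = 4x³ + (5/3)x - 3.
The coefficient of x^2 is 0.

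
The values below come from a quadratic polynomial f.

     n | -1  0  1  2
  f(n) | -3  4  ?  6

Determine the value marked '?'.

On equispaced nodes a degree-2 polynomial has vanishing third forward difference, so
  - f(-1) + 3·f(0) - 3·f(1) + f(2) = 0.
Substituting the known values and solving for f(1):
  -3·f(1) = -21
  f(1) = 7.

7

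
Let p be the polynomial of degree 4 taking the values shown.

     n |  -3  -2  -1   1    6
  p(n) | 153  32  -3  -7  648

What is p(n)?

p(n) = n^4 - 3n^3 + n - 6

Write p(n) = an^4 + bn^3 + cn^2 + dn + e. Substituting each data point gives a linear system:
  81a - 27b + 9c - 3d + e = 153
  16a - 8b + 4c - 2d + e = 32
  a - b + c - d + e = -3
  a + b + c + d + e = -7
  1296a + 216b + 36c + 6d + e = 648
Solving the system yields a = 1, b = -3, c = 0, d = 1, e = -6.
So p(n) = n⁴ - 3n³ + n - 6.
Check: p(-1) = -3. ✓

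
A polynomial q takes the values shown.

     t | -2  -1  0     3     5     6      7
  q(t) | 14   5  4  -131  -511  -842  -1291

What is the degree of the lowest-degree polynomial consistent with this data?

3

Divided differences on the nodes -2, -1, 0, 3, 5, 6, 7:
  order 0: 14  5  4  -131  -511  -842  -1291
  order 1: -9  -1  -45  -190  -331  -449
  order 2: 4  -11  -29  -47  -59
  order 3: -3  -3  -3  -3
  order 4: 0  0  0
  order 5: 0  0
  order 6: 0
The order-3 divided differences are all -3 (nonzero) and every higher order vanishes, so the data lies on a polynomial of degree exactly 3.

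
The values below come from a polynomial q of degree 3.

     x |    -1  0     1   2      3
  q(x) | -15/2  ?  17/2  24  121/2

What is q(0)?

2

The 4 known points determine the degree-3 polynomial uniquely.
Write q(x) = ax^3 + bx^2 + cx + d. Substituting each data point gives a linear system:
  -a + b - c + d = -15/2
  a + b + c + d = 17/2
  8a + 4b + 2c + d = 24
  27a + 9b + 3c + d = 121/2
Solving the system yields a = 2, b = -3/2, c = 6, d = 2.
So q(x) = 2x³ - (3/2)x² + 6x + 2.
Then q(0) = 2.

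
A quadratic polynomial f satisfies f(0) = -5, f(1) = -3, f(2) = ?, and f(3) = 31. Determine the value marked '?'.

On equispaced nodes a degree-2 polynomial has vanishing third forward difference, so
  - f(0) + 3·f(1) - 3·f(2) + f(3) = 0.
Substituting the known values and solving for f(2):
  -3·f(2) = -27
  f(2) = 9.

9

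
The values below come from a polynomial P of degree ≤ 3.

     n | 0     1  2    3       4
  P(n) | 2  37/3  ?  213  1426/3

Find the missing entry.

212/3

The 4 known points determine the degree-3 polynomial uniquely.
Write P(n) = an^3 + bn^2 + cn + d. Substituting each data point gives a linear system:
  d = 2
  a + b + c + d = 37/3
  27a + 9b + 3c + d = 213
  64a + 16b + 4c + d = 1426/3
Solving the system yields a = 6, b = 6, c = -5/3, d = 2.
So P(n) = 6n^3 + 6n^2 - (5/3)n + 2.
Then P(2) = 212/3.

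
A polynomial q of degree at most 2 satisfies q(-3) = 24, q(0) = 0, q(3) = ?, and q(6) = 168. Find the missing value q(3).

On equispaced nodes a degree-2 polynomial has vanishing third forward difference, so
  - q(-3) + 3·q(0) - 3·q(3) + q(6) = 0.
Substituting the known values and solving for q(3):
  -3·q(3) = -144
  q(3) = 48.

48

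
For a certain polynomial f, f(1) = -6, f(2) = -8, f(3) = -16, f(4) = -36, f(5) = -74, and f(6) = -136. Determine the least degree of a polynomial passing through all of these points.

Forward differences of the values at s = 1, 2, 3, 4, 5, 6:
  f  : -6  -8  -16  -36  -74  -136
  Δ  : -2  -8  -20  -38  -62
  Δ^2: -6  -12  -18  -24
  Δ^3: -6  -6  -6
  Δ^4: 0  0
  Δ^5: 0
The third differences are constant (-6) and nonzero, while all higher differences vanish, so the minimal degree is 3.

3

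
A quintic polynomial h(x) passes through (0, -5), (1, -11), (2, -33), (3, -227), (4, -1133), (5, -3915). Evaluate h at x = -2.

103

Using the Lagrange interpolation formula with nodes 0, 1, 2, 3, 4, 5:
  L_0(x) = (x - 1)(x - 2)(x - 3)(x - 4)(x - 5) / -120
  L_1(x) = x(x - 2)(x - 3)(x - 4)(x - 5) / 24
  L_2(x) = x(x - 1)(x - 3)(x - 4)(x - 5) / -12
  L_3(x) = x(x - 1)(x - 2)(x - 4)(x - 5) / 12
  L_4(x) = x(x - 1)(x - 2)(x - 3)(x - 5) / -24
  L_5(x) = x(x - 1)(x - 2)(x - 3)(x - 4) / 120
Then h(x) = -5·L_0(x) - 11·L_1(x) - 33·L_2(x) - 227·L_3(x) - 1133·L_4(x) - 3915·L_5(x).
Expanding and collecting terms gives h(x) = -2x^5 + 4x^4 - 6x^2 - 2x - 5.
Evaluating at x = -2: h(-2) = 103.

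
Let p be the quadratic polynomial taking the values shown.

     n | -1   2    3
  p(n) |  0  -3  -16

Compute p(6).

-91

Write p(n) = an^2 + bn + c. Substituting each data point gives a linear system:
  a - b + c = 0
  4a + 2b + c = -3
  9a + 3b + c = -16
Solving the system yields a = -3, b = 2, c = 5.
So p(n) = -3n^2 + 2n + 5.
Then p(6) = -91.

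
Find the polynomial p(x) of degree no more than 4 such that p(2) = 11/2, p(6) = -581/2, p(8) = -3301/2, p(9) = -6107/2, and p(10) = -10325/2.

p(x) = -x^4 + 5x^3 - x^2 - 6x - 5/2

Write p(x) = ax^4 + bx^3 + cx^2 + dx + e. Substituting each data point gives a linear system:
  16a + 8b + 4c + 2d + e = 11/2
  1296a + 216b + 36c + 6d + e = -581/2
  4096a + 512b + 64c + 8d + e = -3301/2
  6561a + 729b + 81c + 9d + e = -6107/2
  10000a + 1000b + 100c + 10d + e = -10325/2
Solving the system yields a = -1, b = 5, c = -1, d = -6, e = -5/2.
So p(x) = -x^4 + 5x^3 - x^2 - 6x - 5/2.
Check: p(6) = -581/2. ✓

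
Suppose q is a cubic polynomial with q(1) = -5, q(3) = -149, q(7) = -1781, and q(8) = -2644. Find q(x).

q(x) = -5x^3 - x^2 - 3x + 4

Using the Lagrange interpolation formula with nodes 1, 3, 7, 8:
  L_0(x) = (x - 3)(x - 7)(x - 8) / -84
  L_1(x) = (x - 1)(x - 7)(x - 8) / 40
  L_2(x) = (x - 1)(x - 3)(x - 8) / -24
  L_3(x) = (x - 1)(x - 3)(x - 7) / 35
Then q(x) = -5·L_0(x) - 149·L_1(x) - 1781·L_2(x) - 2644·L_3(x).
Expanding and collecting terms gives q(x) = -5x³ - x² - 3x + 4.
Check: q(3) = -149. ✓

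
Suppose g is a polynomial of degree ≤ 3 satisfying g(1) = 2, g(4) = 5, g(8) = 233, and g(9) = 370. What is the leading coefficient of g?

Write g(n) = an^3 + bn^2 + cn + d. Substituting each data point gives a linear system:
  a + b + c + d = 2
  64a + 16b + 4c + d = 5
  512a + 64b + 8c + d = 233
  729a + 81b + 9c + d = 370
Solving the system yields a = 1, b = -5, c = 5, d = 1.
So g(n) = n^3 - 5n^2 + 5n + 1.
The leading coefficient is 1.

1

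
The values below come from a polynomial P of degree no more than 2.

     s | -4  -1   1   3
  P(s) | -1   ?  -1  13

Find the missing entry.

The 3 known points determine the degree-2 polynomial uniquely.
Write P(s) = as^2 + bs + c. Substituting each data point gives a linear system:
  16a - 4b + c = -1
  a + b + c = -1
  9a + 3b + c = 13
Solving the system yields a = 1, b = 3, c = -5.
So P(s) = s^2 + 3s - 5.
Then P(-1) = -7.

-7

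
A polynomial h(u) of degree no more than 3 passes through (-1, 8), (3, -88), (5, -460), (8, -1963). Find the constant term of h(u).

5

Write h(u) = au^3 + bu^2 + cu + d. Substituting each data point gives a linear system:
  -a + b - c + d = 8
  27a + 9b + 3c + d = -88
  125a + 25b + 5c + d = -460
  512a + 64b + 8c + d = -1963
Solving the system yields a = -4, b = 1, c = 2, d = 5.
So h(u) = -4u^3 + u^2 + 2u + 5.
The constant term is 5.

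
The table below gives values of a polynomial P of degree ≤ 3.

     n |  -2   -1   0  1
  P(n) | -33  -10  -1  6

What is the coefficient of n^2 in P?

Write P(n) = an^3 + bn^2 + cn + d. Substituting each data point gives a linear system:
  -8a + 4b - 2c + d = -33
  -a + b - c + d = -10
  d = -1
  a + b + c + d = 6
Solving the system yields a = 2, b = -1, c = 6, d = -1.
So P(n) = 2n³ - n² + 6n - 1.
The coefficient of n^2 is -1.

-1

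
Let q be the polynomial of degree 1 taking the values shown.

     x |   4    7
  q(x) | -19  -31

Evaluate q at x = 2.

-11

Using the Lagrange interpolation formula with nodes 4, 7:
  L_0(x) = (x - 7) / -3
  L_1(x) = (x - 4) / 3
Then q(x) = -19·L_0(x) - 31·L_1(x).
Expanding and collecting terms gives q(x) = -4x - 3.
Evaluating at x = 2: q(2) = -11.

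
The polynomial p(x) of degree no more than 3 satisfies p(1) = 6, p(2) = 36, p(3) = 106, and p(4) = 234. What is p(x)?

p(x) = 3x^3 + 2x^2 + 3x - 2

Write p(x) = ax^3 + bx^2 + cx + d. Substituting each data point gives a linear system:
  a + b + c + d = 6
  8a + 4b + 2c + d = 36
  27a + 9b + 3c + d = 106
  64a + 16b + 4c + d = 234
Solving the system yields a = 3, b = 2, c = 3, d = -2.
So p(x) = 3x³ + 2x² + 3x - 2.
Check: p(3) = 106. ✓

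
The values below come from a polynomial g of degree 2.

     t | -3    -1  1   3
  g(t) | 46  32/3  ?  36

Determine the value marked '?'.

The 3 known points determine the degree-2 polynomial uniquely.
Write g(t) = at^2 + bt + c. Substituting each data point gives a linear system:
  9a - 3b + c = 46
  a - b + c = 32/3
  9a + 3b + c = 36
Solving the system yields a = 4, b = -5/3, c = 5.
So g(t) = 4t^2 - (5/3)t + 5.
Then g(1) = 22/3.

22/3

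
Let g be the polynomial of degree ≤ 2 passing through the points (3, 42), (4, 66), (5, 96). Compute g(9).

276

Using the Lagrange interpolation formula with nodes 3, 4, 5:
  L_0(t) = (t - 4)(t - 5) / 2
  L_1(t) = (t - 3)(t - 5) / -1
  L_2(t) = (t - 3)(t - 4) / 2
Then g(t) = 42·L_0(t) + 66·L_1(t) + 96·L_2(t).
Expanding and collecting terms gives g(t) = 3t^2 + 3t + 6.
Evaluating at t = 9: g(9) = 276.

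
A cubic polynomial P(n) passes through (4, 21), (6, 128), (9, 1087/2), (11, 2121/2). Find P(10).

774

Using the Lagrange interpolation formula with nodes 4, 6, 9, 11:
  L_0(n) = (n - 6)(n - 9)(n - 11) / -70
  L_1(n) = (n - 4)(n - 9)(n - 11) / 30
  L_2(n) = (n - 4)(n - 6)(n - 11) / -30
  L_3(n) = (n - 4)(n - 6)(n - 9) / 70
Then P(n) = 21·L_0(n) + 128·L_1(n) + 1087/2·L_2(n) + 2121/2·L_3(n).
Expanding and collecting terms gives P(n) = n^3 - 2n^2 - (5/2)n - 1.
Evaluating at n = 10: P(10) = 774.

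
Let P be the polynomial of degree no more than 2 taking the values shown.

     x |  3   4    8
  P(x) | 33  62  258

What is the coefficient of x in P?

Write P(x) = ax^2 + bx + c. Substituting each data point gives a linear system:
  9a + 3b + c = 33
  16a + 4b + c = 62
  64a + 8b + c = 258
Solving the system yields a = 4, b = 1, c = -6.
So P(x) = 4x² + x - 6.
The coefficient of x is 1.

1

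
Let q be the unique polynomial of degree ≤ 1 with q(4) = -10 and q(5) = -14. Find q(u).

Write q(u) = au + b. Substituting each data point gives a linear system:
  4a + b = -10
  5a + b = -14
Solving the system yields a = -4, b = 6.
So q(u) = -4u + 6.
Check: q(5) = -14. ✓

q(u) = -4u + 6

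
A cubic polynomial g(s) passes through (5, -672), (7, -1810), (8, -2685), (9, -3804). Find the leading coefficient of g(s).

-5

Write g(s) = as^3 + bs^2 + cs + d. Substituting each data point gives a linear system:
  125a + 25b + 5c + d = -672
  343a + 49b + 7c + d = -1810
  512a + 64b + 8c + d = -2685
  729a + 81b + 9c + d = -3804
Solving the system yields a = -5, b = -2, c = 0, d = 3.
So g(s) = -5s³ - 2s² + 3.
The leading coefficient is -5.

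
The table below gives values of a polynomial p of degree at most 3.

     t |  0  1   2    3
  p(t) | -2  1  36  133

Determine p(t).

p(t) = 5t^3 + t^2 - 3t - 2

Write p(t) = at^3 + bt^2 + ct + d. Substituting each data point gives a linear system:
  d = -2
  a + b + c + d = 1
  8a + 4b + 2c + d = 36
  27a + 9b + 3c + d = 133
Solving the system yields a = 5, b = 1, c = -3, d = -2.
So p(t) = 5t^3 + t^2 - 3t - 2.
Check: p(0) = -2. ✓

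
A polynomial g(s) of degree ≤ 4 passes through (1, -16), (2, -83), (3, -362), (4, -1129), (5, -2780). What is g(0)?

Forward differences of the values at s = 1, 2, 3, 4, 5:
  g  : -16  -83  -362  -1129  -2780
  Δ  : -67  -279  -767  -1651
  Δ^2: -212  -488  -884
  Δ^3: -276  -396
  Δ^4: -120
The fourth differences are constant, confirming degree 4.
Interpolating (Newton forward form) and evaluating at s = 0 gives g(0) = -5.

-5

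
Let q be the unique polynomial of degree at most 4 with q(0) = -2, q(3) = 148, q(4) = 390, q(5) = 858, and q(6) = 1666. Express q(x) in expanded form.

q(x) = x^4 + x^3 + 4x^2 + 2x - 2

Write q(x) = ax^4 + bx^3 + cx^2 + dx + e. Substituting each data point gives a linear system:
  e = -2
  81a + 27b + 9c + 3d + e = 148
  256a + 64b + 16c + 4d + e = 390
  625a + 125b + 25c + 5d + e = 858
  1296a + 216b + 36c + 6d + e = 1666
Solving the system yields a = 1, b = 1, c = 4, d = 2, e = -2.
So q(x) = x^4 + x^3 + 4x^2 + 2x - 2.
Check: q(0) = -2. ✓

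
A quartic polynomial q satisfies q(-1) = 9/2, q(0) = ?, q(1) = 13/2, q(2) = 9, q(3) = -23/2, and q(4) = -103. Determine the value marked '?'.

5

On equispaced nodes a degree-4 polynomial has vanishing fifth forward difference, so
  - q(-1) + 5·q(0) - 10·q(1) + 10·q(2) - 5·q(3) + q(4) = 0.
Substituting the known values and solving for q(0):
  5·q(0) = 25
  q(0) = 5.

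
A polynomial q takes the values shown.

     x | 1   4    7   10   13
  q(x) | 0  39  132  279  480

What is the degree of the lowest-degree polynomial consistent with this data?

Forward differences of the values at x = 1, 4, 7, 10, 13:
  q  : 0  39  132  279  480
  Δ  : 39  93  147  201
  Δ^2: 54  54  54
  Δ^3: 0  0
  Δ^4: 0
The second differences are constant (54) and nonzero, while all higher differences vanish, so the minimal degree is 2.

2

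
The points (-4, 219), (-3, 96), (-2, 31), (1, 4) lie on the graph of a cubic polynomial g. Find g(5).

-312

Write g(s) = as^3 + bs^2 + cs + d. Substituting each data point gives a linear system:
  -64a + 16b - 4c + d = 219
  -27a + 9b - 3c + d = 96
  -8a + 4b - 2c + d = 31
  a + b + c + d = 4
Solving the system yields a = -3, b = 2, c = 2, d = 3.
So g(s) = -3s^3 + 2s^2 + 2s + 3.
Then g(5) = -312.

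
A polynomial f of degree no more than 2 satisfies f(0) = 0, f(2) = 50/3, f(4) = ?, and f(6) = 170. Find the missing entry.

220/3

On equispaced nodes a degree-2 polynomial has vanishing third forward difference, so
  - f(0) + 3·f(2) - 3·f(4) + f(6) = 0.
Substituting the known values and solving for f(4):
  -3·f(4) = -220
  f(4) = 220/3.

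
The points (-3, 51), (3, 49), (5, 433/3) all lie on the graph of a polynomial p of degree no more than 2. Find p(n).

Write p(n) = an^2 + bn + c. Substituting each data point gives a linear system:
  9a - 3b + c = 51
  9a + 3b + c = 49
  25a + 5b + c = 433/3
Solving the system yields a = 6, b = -1/3, c = -4.
So p(n) = 6n^2 - (1/3)n - 4.
Check: p(-3) = 51. ✓

p(n) = 6n^2 - (1/3)n - 4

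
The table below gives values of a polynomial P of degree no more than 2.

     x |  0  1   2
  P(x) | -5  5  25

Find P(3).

Write P(x) = ax^2 + bx + c. Substituting each data point gives a linear system:
  c = -5
  a + b + c = 5
  4a + 2b + c = 25
Solving the system yields a = 5, b = 5, c = -5.
So P(x) = 5x^2 + 5x - 5.
Then P(3) = 55.

55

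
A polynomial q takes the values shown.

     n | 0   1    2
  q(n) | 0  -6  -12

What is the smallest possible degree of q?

Forward differences of the values at n = 0, 1, 2:
  q  : 0  -6  -12
  Δ  : -6  -6
  Δ^2: 0
The first differences are constant (-6) and nonzero, while all higher differences vanish, so the minimal degree is 1.

1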